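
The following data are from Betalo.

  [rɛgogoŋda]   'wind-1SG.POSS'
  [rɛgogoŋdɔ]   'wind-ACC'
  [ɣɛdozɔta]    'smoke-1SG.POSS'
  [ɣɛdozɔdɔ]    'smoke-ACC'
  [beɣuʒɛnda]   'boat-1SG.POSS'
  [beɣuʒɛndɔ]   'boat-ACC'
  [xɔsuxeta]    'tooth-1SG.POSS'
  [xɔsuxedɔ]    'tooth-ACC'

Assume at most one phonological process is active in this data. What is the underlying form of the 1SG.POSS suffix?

The 1SG.POSS suffix surfaces as [-da] and [-ta], depending on the final segment of the stem.
By contrast the ACC suffix keeps its initial [d] throughout — that segment must be underlying.
The 1SG.POSS suffix is therefore /-ta/ underlyingly, with post-nasal voicing: voiceless stops become voiced after a nasal.

/-ta/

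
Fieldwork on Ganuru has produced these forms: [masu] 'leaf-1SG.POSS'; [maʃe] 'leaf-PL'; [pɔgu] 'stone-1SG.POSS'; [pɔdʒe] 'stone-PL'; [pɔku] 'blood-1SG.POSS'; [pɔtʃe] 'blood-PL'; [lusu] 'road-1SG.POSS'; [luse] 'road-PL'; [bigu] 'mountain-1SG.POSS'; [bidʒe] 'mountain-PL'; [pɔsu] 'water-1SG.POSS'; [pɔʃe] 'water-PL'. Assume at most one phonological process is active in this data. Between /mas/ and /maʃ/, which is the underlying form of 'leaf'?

/maʃ/

The root 'leaf' surfaces as [masu] and [maʃe], with a stem-final [s] ~ [ʃ] alternation.
If /s/ were underlying and a rule turned it into [ʃ] before the PL suffix, 'road' would also alternate; but it has [s] in both [lusu] and [luse].
The underlying segment must be /ʃ/; palato-alveolar /tʃ/, /dʒ/ and /ʃ/ become [k], [g] and [s] when no front vowel follows, yielding [s] there.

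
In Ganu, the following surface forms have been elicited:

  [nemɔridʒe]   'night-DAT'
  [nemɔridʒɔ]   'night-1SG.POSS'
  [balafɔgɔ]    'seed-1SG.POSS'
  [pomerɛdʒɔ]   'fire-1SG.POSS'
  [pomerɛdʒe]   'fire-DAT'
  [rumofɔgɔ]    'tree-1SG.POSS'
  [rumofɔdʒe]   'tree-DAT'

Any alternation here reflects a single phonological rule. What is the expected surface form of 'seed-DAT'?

'tree' shows [dʒ] ~ [g] at the end of the stem ([rumofɔdʒe] vs [rumofɔgɔ]).
The stem 'fire' ([pomerɛdʒe], [pomerɛdʒɔ]) shows [dʒ] unchanged in both environments, so [dʒ] cannot be basic with [g] derived before the 1SG.POSS suffix.
So /g/ is underlying, and a rule of palatalization before a front vowel — /g/ becomes palato-alveolar [dʒ] before a front vowel — gives [dʒ].
From [balafɔgɔ] the stem 'seed' is /balafɔg/; before a front vowel this yields [balafɔdʒe].

[balafɔdʒe]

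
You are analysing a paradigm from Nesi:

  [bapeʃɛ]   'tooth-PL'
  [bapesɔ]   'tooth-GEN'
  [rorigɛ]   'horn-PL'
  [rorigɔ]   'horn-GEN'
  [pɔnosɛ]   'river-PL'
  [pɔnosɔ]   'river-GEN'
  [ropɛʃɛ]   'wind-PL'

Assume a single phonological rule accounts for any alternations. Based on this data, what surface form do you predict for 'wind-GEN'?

In [bapeʃɛ] and [bapesɔ] the final segment of 'tooth' alternates: [ʃ] ~ [s].
The stem 'river' ([pɔnosɛ], [pɔnosɔ]) shows [s] unchanged in both environments, so [s] cannot be basic with [ʃ] derived before the PL suffix.
The underlying segment must be /ʃ/; palato-alveolar /ʃ/ becomes [s] when no front vowel follows, yielding [s] there.
From [ropɛʃɛ] the stem 'wind' is /ropɛʃ/; when no front vowel follows this yields [ropɛsɔ].

[ropɛsɔ]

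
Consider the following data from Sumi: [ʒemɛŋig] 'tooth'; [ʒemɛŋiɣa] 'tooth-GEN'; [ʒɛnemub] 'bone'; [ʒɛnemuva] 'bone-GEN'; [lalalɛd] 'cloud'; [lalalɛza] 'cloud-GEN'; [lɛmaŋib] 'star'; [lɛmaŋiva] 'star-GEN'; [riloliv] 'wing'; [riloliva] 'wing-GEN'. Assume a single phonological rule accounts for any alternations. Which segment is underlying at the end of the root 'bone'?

/b/

'bone' shows [b] ~ [v] at the end of the stem ([ʒɛnemub] vs [ʒɛnemuva]).
But 'wing' keeps [v] in both environments ([riloliv], [riloliva]), so there is no rule changing /v/ to [b] in isolation.
Therefore /b/ is basic and [v] is derived by intervocalic spirantization (voiced stops become fricatives between vowels).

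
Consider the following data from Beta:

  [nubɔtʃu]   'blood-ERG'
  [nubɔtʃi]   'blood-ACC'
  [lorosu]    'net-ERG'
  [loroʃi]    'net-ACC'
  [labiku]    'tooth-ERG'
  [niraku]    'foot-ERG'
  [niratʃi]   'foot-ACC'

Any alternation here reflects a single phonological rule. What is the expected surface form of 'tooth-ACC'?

The stem for 'foot' ends in [k] in [niraku] but [tʃ] in [niratʃi].
Compare 'blood', with invariant [tʃ] in [nubɔtʃu] and [nubɔtʃi]: an analysis with underlying /tʃ/ and a rule producing [k] before the ERG suffix would wrongly predict alternation here too.
The underlying segment must be /k/; /k/ and /s/ become palato-alveolar [tʃ] and [ʃ] before a front vowel, yielding [tʃ] there.
From [labiku] the stem 'tooth' is /labik/; before a front vowel this yields [labitʃi].

[labitʃi]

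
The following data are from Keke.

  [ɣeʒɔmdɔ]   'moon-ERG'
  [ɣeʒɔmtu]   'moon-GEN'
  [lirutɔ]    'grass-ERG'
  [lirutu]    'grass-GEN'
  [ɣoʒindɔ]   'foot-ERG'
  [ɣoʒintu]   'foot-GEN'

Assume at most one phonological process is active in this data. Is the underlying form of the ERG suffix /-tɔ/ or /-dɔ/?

/-dɔ/

The ERG suffix surfaces as [-dɔ] and [-tɔ], depending on the final segment of the stem.
By contrast the GEN suffix keeps its initial [t] throughout — that segment must be underlying.
The ERG suffix is therefore /-dɔ/ underlyingly, with post-vocalic devoicing: voiced stops become voiceless after a vowel.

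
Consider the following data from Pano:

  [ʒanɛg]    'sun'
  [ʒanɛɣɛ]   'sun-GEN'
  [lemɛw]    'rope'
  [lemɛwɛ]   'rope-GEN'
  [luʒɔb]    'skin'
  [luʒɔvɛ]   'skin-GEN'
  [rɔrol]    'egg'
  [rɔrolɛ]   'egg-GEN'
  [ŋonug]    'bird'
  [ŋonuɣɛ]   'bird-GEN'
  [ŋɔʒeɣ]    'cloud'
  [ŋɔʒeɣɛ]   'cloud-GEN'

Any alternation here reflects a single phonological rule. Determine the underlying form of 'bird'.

/ŋonug/

The stem for 'bird' ends in [g] in [ŋonug] but [ɣ] in [ŋonuɣɛ].
But 'cloud' keeps [ɣ] in both environments ([ŋɔʒeɣ], [ŋɔʒeɣɛ]), so there is no rule changing /ɣ/ to [g] in isolation.
The alternation reflects intervocalic spirantization: voiced stops become fricatives between vowels. /g/ is underlying.
So 'bird' = /ŋonug/.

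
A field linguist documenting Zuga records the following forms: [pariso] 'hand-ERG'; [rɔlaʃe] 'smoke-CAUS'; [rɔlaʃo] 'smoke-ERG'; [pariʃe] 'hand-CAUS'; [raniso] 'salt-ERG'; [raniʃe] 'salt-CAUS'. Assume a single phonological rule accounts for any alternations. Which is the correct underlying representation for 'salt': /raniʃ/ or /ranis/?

The root 'salt' surfaces as [raniʃe] and [raniso], with a stem-final [ʃ] ~ [s] alternation.
If /ʃ/ were underlying and a rule turned it into [s] before the ERG suffix, 'smoke' would also alternate; but it has [ʃ] in both [rɔlaʃe] and [rɔlaʃo].
So /s/ is underlying, and a rule of palatalization before a front vowel — /s/ becomes palato-alveolar [ʃ] before a front vowel — gives [ʃ].

/ranis/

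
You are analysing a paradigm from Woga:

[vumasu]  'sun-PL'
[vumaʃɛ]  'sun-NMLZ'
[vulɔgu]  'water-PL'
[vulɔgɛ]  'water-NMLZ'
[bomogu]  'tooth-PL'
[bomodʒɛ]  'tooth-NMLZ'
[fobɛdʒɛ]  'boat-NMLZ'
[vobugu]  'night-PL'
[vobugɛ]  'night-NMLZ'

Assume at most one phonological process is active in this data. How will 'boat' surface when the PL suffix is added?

In [bomogu] and [bomodʒɛ] the final segment of 'tooth' alternates: [g] ~ [dʒ].
The stem 'water' ([vulɔgu], [vulɔgɛ]) shows [g] unchanged in both environments, so [g] cannot be basic with [dʒ] derived before the NMLZ suffix.
The underlying segment must be /dʒ/; palato-alveolar /dʒ/ and /ʃ/ become [g] and [s] when no front vowel follows, yielding [g] there.
The one attested form of 'boat', [fobɛdʒɛ], shows underlying /fobɛdʒ/. Applying the same rule when no front vowel follows gives [fobɛgu].

[fobɛgu]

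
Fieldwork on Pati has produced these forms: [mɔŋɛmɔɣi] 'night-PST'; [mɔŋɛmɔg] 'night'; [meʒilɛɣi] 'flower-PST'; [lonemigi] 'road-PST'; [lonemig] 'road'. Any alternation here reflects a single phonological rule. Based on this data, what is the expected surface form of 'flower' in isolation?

[meʒilɛg]

'night' shows [ɣ] ~ [g] at the end of the stem ([mɔŋɛmɔɣi] vs [mɔŋɛmɔg]).
If /g/ were underlying and a rule turned it into [ɣ] before the PST suffix, 'road' would also alternate; but it has [g] in both [lonemigi] and [lonemig].
The underlying segment must be /ɣ/; voiced fricatives become stops word-finally, yielding [g] there.
The one attested form of 'flower', [meʒilɛɣi], shows underlying /meʒilɛɣ/. Applying the same rule word-finally gives [meʒilɛg].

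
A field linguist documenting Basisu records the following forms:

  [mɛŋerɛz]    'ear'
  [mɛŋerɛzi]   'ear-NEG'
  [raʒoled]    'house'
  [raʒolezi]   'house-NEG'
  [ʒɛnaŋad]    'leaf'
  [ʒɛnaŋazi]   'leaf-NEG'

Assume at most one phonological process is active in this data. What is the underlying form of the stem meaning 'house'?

/raʒoled/

The stem for 'house' ends in [d] in [raʒoled] but [z] in [raʒolezi].
But 'ear' keeps [z] in both environments ([mɛŋerɛz], [mɛŋerɛzi]), so there is no rule changing /z/ to [d] in isolation.
The underlying segment must be /d/; voiced stops become fricatives between vowels, yielding [z] there.
Hence 'house' is /raʒoled/ underlyingly.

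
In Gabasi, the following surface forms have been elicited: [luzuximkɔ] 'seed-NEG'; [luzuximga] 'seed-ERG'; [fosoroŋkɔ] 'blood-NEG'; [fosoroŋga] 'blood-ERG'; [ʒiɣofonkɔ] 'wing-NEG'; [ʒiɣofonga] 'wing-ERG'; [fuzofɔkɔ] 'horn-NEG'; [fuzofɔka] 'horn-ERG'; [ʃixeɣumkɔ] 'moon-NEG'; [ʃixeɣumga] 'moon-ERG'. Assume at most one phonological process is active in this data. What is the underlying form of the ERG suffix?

/-ga/

The ERG morpheme has two allomorphs, [-ga] and [-ka].
The NEG suffix, which begins with [k], is invariant after every stem; so [k] is not altered by any rule here.
The ERG suffix is therefore /-ga/ underlyingly, with post-vocalic devoicing: voiced stops become voiceless after a vowel.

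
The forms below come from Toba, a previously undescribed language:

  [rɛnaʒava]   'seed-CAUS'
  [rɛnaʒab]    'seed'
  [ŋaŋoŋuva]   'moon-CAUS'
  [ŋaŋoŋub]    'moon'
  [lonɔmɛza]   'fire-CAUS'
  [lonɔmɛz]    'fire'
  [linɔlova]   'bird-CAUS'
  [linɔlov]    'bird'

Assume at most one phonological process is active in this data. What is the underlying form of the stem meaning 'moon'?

/ŋaŋoŋub/

The root 'moon' surfaces as [ŋaŋoŋuva] and [ŋaŋoŋub], with a stem-final [v] ~ [b] alternation.
The stem 'bird' ([linɔlova], [linɔlov]) shows [v] unchanged in both environments, so [v] cannot be basic with [b] derived in isolation.
So /b/ is underlying, and a rule of intervocalic spirantization — voiced stops become fricatives between vowels — gives [v].
So 'moon' = /ŋaŋoŋub/.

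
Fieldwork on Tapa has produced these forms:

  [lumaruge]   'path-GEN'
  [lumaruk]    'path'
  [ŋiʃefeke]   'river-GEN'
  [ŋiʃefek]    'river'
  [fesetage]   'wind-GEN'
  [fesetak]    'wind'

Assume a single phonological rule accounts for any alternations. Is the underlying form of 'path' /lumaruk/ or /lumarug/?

The root 'path' surfaces as [lumaruge] and [lumaruk], with a stem-final [g] ~ [k] alternation.
But 'river' keeps [k] in both environments ([ŋiʃefeke], [ŋiʃefek]), so there is no rule changing /k/ to [g] before the GEN suffix.
The alternation reflects word-final obstruent devoicing: voiced obstruents become voiceless word-finally. /g/ is underlying.

/lumarug/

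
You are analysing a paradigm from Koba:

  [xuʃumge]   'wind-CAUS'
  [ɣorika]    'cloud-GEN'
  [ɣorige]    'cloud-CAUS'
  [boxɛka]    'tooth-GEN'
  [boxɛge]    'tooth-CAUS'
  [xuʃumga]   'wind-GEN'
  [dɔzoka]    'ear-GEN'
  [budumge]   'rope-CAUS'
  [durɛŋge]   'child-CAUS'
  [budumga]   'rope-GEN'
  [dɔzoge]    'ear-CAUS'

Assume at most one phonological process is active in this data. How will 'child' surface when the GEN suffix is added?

The GEN suffix surfaces as [-ga] and [-ka], depending on the final segment of the stem.
By contrast the CAUS suffix keeps its initial [g] throughout — that segment must be underlying.
The GEN suffix is therefore /-ka/ underlyingly, with post-nasal voicing: voiceless stops become voiced after a nasal.
After 'child', which ends in a nasal, the suffix surfaces as [-ga], giving [durɛŋga].

[durɛŋga]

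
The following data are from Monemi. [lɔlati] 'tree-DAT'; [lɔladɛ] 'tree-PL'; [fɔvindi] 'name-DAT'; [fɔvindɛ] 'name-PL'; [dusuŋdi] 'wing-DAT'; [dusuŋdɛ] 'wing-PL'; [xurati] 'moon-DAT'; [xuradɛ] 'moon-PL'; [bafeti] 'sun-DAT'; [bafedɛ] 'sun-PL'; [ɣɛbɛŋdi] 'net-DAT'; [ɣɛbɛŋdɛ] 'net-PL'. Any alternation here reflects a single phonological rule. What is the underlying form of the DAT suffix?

/-ti/

The DAT suffix surfaces as [-di] and [-ti], depending on the final segment of the stem.
The PL suffix, which begins with [d], is invariant after every stem; so [d] is not altered by any rule here.
So the underlying form is /-ti/, and voiceless stops become voiced after a nasal.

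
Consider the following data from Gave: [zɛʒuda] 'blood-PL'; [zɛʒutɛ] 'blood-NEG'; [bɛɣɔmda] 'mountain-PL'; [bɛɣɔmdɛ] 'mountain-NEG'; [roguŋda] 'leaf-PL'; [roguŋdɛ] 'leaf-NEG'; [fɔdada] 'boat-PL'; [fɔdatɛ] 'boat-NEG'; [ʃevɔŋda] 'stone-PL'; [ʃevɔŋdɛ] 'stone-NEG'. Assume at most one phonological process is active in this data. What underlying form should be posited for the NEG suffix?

/-tɛ/

The NEG morpheme has two allomorphs, [-dɛ] and [-tɛ].
The PL suffix, which begins with [d], is invariant after every stem; so [d] is not altered by any rule here.
So the underlying form is /-tɛ/, and voiceless stops become voiced after a nasal.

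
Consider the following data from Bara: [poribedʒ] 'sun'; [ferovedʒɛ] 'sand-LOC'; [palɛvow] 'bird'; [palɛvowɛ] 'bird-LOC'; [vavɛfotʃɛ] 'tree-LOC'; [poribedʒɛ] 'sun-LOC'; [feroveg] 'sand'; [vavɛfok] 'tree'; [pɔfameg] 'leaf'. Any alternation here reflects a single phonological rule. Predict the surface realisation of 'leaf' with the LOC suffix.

[pɔfamedʒɛ]

'sand' shows [g] ~ [dʒ] at the end of the stem ([feroveg] vs [ferovedʒɛ]).
But 'sun' keeps [dʒ] in both environments ([poribedʒ], [poribedʒɛ]), so there is no rule changing /dʒ/ to [g] in isolation.
Therefore /g/ is basic and [dʒ] is derived by palatalization before a front vowel (/k/ and /g/ become palato-alveolar [tʃ] and [dʒ] before a front vowel).
The one attested form of 'leaf', [pɔfameg], shows underlying /pɔfameg/. Applying the same rule before a front vowel gives [pɔfamedʒɛ].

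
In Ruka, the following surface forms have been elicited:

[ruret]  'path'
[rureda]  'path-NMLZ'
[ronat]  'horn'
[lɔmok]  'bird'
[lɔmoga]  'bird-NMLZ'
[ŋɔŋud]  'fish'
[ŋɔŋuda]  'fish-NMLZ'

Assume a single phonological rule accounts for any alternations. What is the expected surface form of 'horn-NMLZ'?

The root 'path' surfaces as [ruret] and [rureda], with a stem-final [t] ~ [d] alternation.
If /d/ were underlying and a rule turned it into [t] in isolation, 'fish' would also alternate; but it has [d] in both [ŋɔŋud] and [ŋɔŋuda].
So /t/ is underlying, and a rule of intervocalic voicing — voiceless stops become voiced between vowels — gives [d].
The one attested form of 'horn', [ronat], shows underlying /ronat/. Applying the same rule between vowels gives [ronada].

[ronada]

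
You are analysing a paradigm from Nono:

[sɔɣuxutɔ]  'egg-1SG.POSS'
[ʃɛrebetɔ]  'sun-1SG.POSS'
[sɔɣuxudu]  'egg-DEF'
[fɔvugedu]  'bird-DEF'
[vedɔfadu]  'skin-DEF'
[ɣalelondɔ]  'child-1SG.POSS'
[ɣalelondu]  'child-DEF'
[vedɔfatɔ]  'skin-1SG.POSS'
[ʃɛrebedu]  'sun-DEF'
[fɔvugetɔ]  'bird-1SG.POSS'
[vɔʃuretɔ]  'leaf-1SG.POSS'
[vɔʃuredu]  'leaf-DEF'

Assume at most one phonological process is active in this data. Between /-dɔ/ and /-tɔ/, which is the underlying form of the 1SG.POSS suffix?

/-tɔ/

The 1SG.POSS morpheme has two allomorphs, [-dɔ] and [-tɔ].
The DEF suffix, which begins with [d], is invariant after every stem; so [d] is not altered by any rule here.
So the underlying form is /-tɔ/, and voiceless stops become voiced after a nasal.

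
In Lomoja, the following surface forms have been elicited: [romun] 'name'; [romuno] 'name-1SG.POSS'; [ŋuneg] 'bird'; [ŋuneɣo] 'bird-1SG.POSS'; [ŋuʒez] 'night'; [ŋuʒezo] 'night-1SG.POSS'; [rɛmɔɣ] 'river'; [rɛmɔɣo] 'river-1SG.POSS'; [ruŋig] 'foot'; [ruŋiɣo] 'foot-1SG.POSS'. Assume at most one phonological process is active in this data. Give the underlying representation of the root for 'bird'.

/ŋuneg/

The stem for 'bird' ends in [g] in [ŋuneg] but [ɣ] in [ŋuneɣo].
But 'river' keeps [ɣ] in both environments ([rɛmɔɣ], [rɛmɔɣo]), so there is no rule changing /ɣ/ to [g] in isolation.
Therefore /g/ is basic and [ɣ] is derived by intervocalic spirantization (voiced stops become fricatives between vowels).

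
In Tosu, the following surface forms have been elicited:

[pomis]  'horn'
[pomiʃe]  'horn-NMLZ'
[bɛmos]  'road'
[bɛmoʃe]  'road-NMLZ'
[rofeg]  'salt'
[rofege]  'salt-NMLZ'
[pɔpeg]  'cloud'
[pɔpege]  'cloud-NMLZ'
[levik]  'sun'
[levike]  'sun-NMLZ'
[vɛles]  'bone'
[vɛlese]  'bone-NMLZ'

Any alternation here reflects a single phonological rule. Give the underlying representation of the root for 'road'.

The root 'road' surfaces as [bɛmos] and [bɛmoʃe], with a stem-final [s] ~ [ʃ] alternation.
If /s/ were underlying and a rule turned it into [ʃ] before the NMLZ suffix, 'bone' would also alternate; but it has [s] in both [vɛles] and [vɛlese].
The alternation reflects depalatalization: palato-alveolar /ʃ/ becomes [s] when no front vowel follows. /ʃ/ is underlying.
Hence 'road' is /bɛmoʃ/ underlyingly.

/bɛmoʃ/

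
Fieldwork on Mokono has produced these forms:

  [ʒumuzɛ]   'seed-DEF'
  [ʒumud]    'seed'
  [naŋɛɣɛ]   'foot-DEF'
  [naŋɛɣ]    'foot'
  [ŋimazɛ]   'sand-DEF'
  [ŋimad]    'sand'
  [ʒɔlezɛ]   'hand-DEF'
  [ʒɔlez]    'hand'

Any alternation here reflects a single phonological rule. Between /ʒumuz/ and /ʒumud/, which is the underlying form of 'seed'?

In [ʒumuzɛ] and [ʒumud] the final segment of 'seed' alternates: [z] ~ [d].
The stem 'hand' ([ʒɔlezɛ], [ʒɔlez]) shows [z] unchanged in both environments, so [z] cannot be basic with [d] derived in isolation.
The underlying segment must be /d/; voiced stops become fricatives between vowels, yielding [z] there.

/ʒumud/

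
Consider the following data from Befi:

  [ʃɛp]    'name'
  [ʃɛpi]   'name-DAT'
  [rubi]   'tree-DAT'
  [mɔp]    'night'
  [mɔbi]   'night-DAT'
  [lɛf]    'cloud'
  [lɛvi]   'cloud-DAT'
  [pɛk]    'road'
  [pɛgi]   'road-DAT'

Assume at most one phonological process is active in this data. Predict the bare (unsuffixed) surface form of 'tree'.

[rup]

The stem for 'night' ends in [p] in [mɔp] but [b] in [mɔbi].
But 'name' keeps [p] in both environments ([ʃɛp], [ʃɛpi]), so there is no rule changing /p/ to [b] before the DAT suffix.
The alternation reflects word-final obstruent devoicing: voiced obstruents become voiceless word-finally. /b/ is underlying.
From [rubi] the stem 'tree' is /rub/; word-finally this yields [rup].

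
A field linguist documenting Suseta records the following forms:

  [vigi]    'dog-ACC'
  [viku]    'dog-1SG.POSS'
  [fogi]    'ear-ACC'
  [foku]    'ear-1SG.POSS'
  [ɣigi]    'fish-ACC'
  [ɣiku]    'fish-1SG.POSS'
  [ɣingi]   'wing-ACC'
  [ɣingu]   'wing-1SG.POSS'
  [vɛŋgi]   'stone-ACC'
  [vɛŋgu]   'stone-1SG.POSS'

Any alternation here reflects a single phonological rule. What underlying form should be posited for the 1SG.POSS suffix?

/-ku/

The 1SG.POSS suffix surfaces as [-gu] and [-ku], depending on the final segment of the stem.
The ACC suffix, which begins with [g], is invariant after every stem; so [g] is not altered by any rule here.
So the underlying form is /-ku/, and voiceless stops become voiced after a nasal.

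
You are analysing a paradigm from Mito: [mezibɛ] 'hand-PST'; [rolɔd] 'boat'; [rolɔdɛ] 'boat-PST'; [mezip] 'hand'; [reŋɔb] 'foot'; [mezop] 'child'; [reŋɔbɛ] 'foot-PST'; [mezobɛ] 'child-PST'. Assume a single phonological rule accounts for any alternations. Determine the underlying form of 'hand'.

/mezip/

The root 'hand' surfaces as [mezibɛ] and [mezip], with a stem-final [b] ~ [p] alternation.
The stem 'foot' ([reŋɔbɛ], [reŋɔb]) shows [b] unchanged in both environments, so [b] cannot be basic with [p] derived in isolation.
So /p/ is underlying, and a rule of intervocalic voicing — voiceless stops become voiced between vowels — gives [b].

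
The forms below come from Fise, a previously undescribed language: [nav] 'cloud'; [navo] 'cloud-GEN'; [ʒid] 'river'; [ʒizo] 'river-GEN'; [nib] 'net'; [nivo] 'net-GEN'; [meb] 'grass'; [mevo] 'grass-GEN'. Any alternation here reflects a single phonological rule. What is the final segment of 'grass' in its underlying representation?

'grass' shows [b] ~ [v] at the end of the stem ([meb] vs [mevo]).
The stem 'cloud' ([nav], [navo]) shows [v] unchanged in both environments, so [v] cannot be basic with [b] derived in isolation.
The alternation reflects intervocalic spirantization: voiced stops become fricatives between vowels. /b/ is underlying.

/b/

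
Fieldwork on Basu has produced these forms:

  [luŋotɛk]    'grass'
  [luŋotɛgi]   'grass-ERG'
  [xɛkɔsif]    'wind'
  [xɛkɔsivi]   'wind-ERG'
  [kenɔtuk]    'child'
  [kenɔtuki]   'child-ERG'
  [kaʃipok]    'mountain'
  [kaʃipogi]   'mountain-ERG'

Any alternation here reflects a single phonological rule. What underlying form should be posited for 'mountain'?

/kaʃipog/

'mountain' shows [k] ~ [g] at the end of the stem ([kaʃipok] vs [kaʃipogi]).
But 'child' keeps [k] in both environments ([kenɔtuk], [kenɔtuki]), so there is no rule changing /k/ to [g] before the ERG suffix.
The underlying segment must be /g/; voiced obstruents become voiceless word-finally, yielding [k] there.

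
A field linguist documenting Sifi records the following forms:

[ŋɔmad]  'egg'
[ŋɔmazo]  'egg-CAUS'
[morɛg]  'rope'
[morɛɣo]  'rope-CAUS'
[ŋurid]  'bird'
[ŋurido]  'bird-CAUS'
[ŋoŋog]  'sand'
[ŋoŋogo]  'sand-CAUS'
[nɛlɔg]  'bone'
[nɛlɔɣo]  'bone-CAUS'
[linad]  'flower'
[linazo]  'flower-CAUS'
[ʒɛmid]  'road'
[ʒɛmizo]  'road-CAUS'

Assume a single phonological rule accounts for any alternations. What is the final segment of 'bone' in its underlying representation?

The stem for 'bone' ends in [g] in [nɛlɔg] but [ɣ] in [nɛlɔɣo].
If /g/ were underlying and a rule turned it into [ɣ] before the CAUS suffix, 'sand' would also alternate; but it has [g] in both [ŋoŋog] and [ŋoŋogo].
The underlying segment must be /ɣ/; voiced fricatives become stops word-finally, yielding [g] there.

/ɣ/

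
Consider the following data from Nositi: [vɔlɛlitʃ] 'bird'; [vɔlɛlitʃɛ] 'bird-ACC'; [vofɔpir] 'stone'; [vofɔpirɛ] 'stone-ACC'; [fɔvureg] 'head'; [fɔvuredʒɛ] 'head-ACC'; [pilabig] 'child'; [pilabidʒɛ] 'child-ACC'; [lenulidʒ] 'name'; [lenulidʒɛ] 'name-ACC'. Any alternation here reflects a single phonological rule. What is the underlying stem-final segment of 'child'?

'child' shows [g] ~ [dʒ] at the end of the stem ([pilabig] vs [pilabidʒɛ]).
Compare 'name', with invariant [dʒ] in [lenulidʒ] and [lenulidʒɛ]: an analysis with underlying /dʒ/ and a rule producing [g] in isolation would wrongly predict alternation here too.
The alternation reflects palatalization before a front vowel: /g/ becomes palato-alveolar [dʒ] before a front vowel. /g/ is underlying.

/g/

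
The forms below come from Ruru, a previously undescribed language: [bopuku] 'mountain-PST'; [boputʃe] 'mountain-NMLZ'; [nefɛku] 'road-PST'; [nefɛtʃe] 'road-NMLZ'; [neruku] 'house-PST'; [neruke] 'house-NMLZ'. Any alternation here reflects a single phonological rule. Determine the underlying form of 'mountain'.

The root 'mountain' surfaces as [bopuku] and [boputʃe], with a stem-final [k] ~ [tʃ] alternation.
If /k/ were underlying and a rule turned it into [tʃ] before the NMLZ suffix, 'house' would also alternate; but it has [k] in both [neruku] and [neruke].
So /tʃ/ is underlying, and a rule of depalatalization — palato-alveolar /tʃ/ becomes [k] when no front vowel follows — gives [k].
So 'mountain' = /boputʃ/.

/boputʃ/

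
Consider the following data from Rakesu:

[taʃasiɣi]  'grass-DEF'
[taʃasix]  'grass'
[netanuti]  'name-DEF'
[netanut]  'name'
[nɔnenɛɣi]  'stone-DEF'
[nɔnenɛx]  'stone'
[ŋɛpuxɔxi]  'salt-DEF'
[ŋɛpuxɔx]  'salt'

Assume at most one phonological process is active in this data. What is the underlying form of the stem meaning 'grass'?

The stem for 'grass' ends in [ɣ] in [taʃasiɣi] but [x] in [taʃasix].
Compare 'salt', with invariant [x] in [ŋɛpuxɔxi] and [ŋɛpuxɔx]: an analysis with underlying /x/ and a rule producing [ɣ] before the DEF suffix would wrongly predict alternation here too.
So /ɣ/ is underlying, and a rule of word-final obstruent devoicing — voiced obstruents become voiceless word-finally — gives [x].
Hence 'grass' is /taʃasiɣ/ underlyingly.

/taʃasiɣ/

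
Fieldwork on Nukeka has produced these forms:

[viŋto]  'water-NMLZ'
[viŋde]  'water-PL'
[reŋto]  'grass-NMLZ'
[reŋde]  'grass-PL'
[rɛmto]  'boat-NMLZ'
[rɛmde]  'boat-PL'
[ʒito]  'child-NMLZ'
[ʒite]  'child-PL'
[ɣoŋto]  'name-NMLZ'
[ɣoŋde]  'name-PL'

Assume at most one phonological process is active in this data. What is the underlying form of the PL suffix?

/-de/

The PL suffix surfaces as [-de] and [-te], depending on the final segment of the stem.
By contrast the NMLZ suffix keeps its initial [t] throughout — that segment must be underlying.
So the underlying form is /-de/, and voiced stops become voiceless after a vowel.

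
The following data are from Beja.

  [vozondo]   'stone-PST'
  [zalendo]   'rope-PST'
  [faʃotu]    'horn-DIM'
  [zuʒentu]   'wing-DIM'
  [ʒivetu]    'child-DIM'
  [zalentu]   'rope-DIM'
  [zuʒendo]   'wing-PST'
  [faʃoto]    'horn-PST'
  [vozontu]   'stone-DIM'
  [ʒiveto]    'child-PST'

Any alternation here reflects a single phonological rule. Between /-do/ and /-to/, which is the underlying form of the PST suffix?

/-do/

The PST suffix surfaces as [-do] and [-to], depending on the final segment of the stem.
The DIM suffix, which begins with [t], is invariant after every stem; so [t] is not altered by any rule here.
The PST suffix is therefore /-do/ underlyingly, with post-vocalic devoicing: voiced stops become voiceless after a vowel.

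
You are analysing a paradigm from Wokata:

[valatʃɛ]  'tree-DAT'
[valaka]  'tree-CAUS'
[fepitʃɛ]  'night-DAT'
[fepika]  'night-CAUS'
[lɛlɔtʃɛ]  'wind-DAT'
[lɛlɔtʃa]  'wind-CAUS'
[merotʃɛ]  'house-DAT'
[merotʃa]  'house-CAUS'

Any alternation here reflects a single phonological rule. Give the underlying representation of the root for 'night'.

The stem for 'night' ends in [tʃ] in [fepitʃɛ] but [k] in [fepika].
Compare 'wind', with invariant [tʃ] in [lɛlɔtʃɛ] and [lɛlɔtʃa]: an analysis with underlying /tʃ/ and a rule producing [k] before the CAUS suffix would wrongly predict alternation here too.
So /k/ is underlying, and a rule of palatalization before a front vowel — /k/ becomes palato-alveolar [tʃ] before a front vowel — gives [tʃ].
So 'night' = /fepik/.

/fepik/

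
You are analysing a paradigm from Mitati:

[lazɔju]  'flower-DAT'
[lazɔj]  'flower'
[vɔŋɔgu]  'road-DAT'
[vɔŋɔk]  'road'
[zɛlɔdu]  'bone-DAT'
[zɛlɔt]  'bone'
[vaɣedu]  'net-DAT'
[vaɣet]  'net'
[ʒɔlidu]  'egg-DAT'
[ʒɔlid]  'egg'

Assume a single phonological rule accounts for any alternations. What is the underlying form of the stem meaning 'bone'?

'bone' shows [d] ~ [t] at the end of the stem ([zɛlɔdu] vs [zɛlɔt]).
The stem 'egg' ([ʒɔlidu], [ʒɔlid]) shows [d] unchanged in both environments, so [d] cannot be basic with [t] derived in isolation.
Therefore /t/ is basic and [d] is derived by intervocalic voicing (voiceless stops become voiced between vowels).

/zɛlɔt/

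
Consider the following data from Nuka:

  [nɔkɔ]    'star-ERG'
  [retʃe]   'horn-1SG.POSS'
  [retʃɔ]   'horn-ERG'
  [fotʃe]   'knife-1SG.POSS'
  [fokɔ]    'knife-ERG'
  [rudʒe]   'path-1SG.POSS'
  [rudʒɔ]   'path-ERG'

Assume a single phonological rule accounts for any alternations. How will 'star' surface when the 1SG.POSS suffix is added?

The root 'knife' surfaces as [fotʃe] and [fokɔ], with a stem-final [tʃ] ~ [k] alternation.
But 'horn' keeps [tʃ] in both environments ([retʃe], [retʃɔ]), so there is no rule changing /tʃ/ to [k] before the ERG suffix.
Therefore /k/ is basic and [tʃ] is derived by palatalization before a front vowel (/k/ becomes palato-alveolar [tʃ] before a front vowel).
The one attested form of 'star', [nɔkɔ], shows underlying /nɔk/. Applying the same rule before a front vowel gives [nɔtʃe].

[nɔtʃe]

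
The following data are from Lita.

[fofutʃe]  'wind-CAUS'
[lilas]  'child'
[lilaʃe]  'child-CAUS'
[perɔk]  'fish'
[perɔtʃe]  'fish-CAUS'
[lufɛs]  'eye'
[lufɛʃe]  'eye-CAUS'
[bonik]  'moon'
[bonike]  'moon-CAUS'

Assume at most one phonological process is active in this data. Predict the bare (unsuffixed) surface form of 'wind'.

[fofuk]

'fish' shows [k] ~ [tʃ] at the end of the stem ([perɔk] vs [perɔtʃe]).
If /k/ were underlying and a rule turned it into [tʃ] before the CAUS suffix, 'moon' would also alternate; but it has [k] in both [bonik] and [bonike].
The alternation reflects depalatalization: palato-alveolar /tʃ/ and /ʃ/ become [k] and [s] when no front vowel follows. /tʃ/ is underlying.
From [fofutʃe] the stem 'wind' is /fofutʃ/; when no front vowel follows this yields [fofuk].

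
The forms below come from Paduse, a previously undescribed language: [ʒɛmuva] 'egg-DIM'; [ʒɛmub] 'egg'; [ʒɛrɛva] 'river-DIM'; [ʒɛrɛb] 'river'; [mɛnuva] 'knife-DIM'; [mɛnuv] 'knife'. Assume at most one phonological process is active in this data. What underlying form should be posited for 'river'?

The stem for 'river' ends in [v] in [ʒɛrɛva] but [b] in [ʒɛrɛb].
Compare 'knife', with invariant [v] in [mɛnuva] and [mɛnuv]: an analysis with underlying /v/ and a rule producing [b] in isolation would wrongly predict alternation here too.
Therefore /b/ is basic and [v] is derived by intervocalic spirantization (voiced stops become fricatives between vowels).
So 'river' = /ʒɛrɛb/.

/ʒɛrɛb/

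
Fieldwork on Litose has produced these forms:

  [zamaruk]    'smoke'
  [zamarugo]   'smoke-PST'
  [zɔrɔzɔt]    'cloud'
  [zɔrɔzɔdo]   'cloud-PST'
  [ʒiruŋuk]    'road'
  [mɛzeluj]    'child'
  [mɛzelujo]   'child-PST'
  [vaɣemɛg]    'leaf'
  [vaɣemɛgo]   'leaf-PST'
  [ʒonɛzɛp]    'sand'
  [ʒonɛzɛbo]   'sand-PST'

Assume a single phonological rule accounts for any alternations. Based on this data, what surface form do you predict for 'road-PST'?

The stem for 'smoke' ends in [k] in [zamaruk] but [g] in [zamarugo].
The stem 'leaf' ([vaɣemɛg], [vaɣemɛgo]) shows [g] unchanged in both environments, so [g] cannot be basic with [k] derived in isolation.
The underlying segment must be /k/; voiceless stops become voiced between vowels, yielding [g] there.
The one attested form of 'road', [ʒiruŋuk], shows underlying /ʒiruŋuk/. Applying the same rule between vowels gives [ʒiruŋugo].

[ʒiruŋugo]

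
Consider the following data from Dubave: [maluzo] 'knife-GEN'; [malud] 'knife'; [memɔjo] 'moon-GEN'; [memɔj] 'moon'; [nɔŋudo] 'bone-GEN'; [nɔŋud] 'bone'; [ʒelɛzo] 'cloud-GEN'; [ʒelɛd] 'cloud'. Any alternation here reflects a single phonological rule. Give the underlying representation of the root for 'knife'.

/maluz/

The stem for 'knife' ends in [z] in [maluzo] but [d] in [malud].
The stem 'bone' ([nɔŋudo], [nɔŋud]) shows [d] unchanged in both environments, so [d] cannot be basic with [z] derived before the GEN suffix.
The alternation reflects word-final hardening: voiced fricatives become stops word-finally. /z/ is underlying.
Hence 'knife' is /maluz/ underlyingly.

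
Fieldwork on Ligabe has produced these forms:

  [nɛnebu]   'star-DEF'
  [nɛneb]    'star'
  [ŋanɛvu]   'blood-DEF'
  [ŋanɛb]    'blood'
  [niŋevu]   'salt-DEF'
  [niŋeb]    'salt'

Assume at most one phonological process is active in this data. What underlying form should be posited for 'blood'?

In [ŋanɛvu] and [ŋanɛb] the final segment of 'blood' alternates: [v] ~ [b].
But 'star' keeps [b] in both environments ([nɛnebu], [nɛneb]), so there is no rule changing /b/ to [v] before the DEF suffix.
So /v/ is underlying, and a rule of word-final hardening — voiced fricatives become stops word-finally — gives [b].
The underlying form of 'blood' is therefore /ŋanɛv/.

/ŋanɛv/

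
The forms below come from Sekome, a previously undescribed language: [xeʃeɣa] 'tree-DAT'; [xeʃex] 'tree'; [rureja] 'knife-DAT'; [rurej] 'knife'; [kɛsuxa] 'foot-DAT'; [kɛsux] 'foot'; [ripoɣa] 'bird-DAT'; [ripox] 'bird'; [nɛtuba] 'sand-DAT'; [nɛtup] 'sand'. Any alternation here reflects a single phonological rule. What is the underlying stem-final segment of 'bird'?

/ɣ/

The stem for 'bird' ends in [ɣ] in [ripoɣa] but [x] in [ripox].
But 'foot' keeps [x] in both environments ([kɛsuxa], [kɛsux]), so there is no rule changing /x/ to [ɣ] before the DAT suffix.
The alternation reflects word-final obstruent devoicing: voiced obstruents become voiceless word-finally. /ɣ/ is underlying.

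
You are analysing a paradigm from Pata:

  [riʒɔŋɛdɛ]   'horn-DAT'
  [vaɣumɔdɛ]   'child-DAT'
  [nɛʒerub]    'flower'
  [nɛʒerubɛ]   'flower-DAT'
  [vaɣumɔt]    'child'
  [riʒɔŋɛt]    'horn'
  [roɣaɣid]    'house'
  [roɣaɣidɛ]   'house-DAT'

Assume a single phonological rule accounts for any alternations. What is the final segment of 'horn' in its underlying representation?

In [riʒɔŋɛdɛ] and [riʒɔŋɛt] the final segment of 'horn' alternates: [d] ~ [t].
But 'house' keeps [d] in both environments ([roɣaɣidɛ], [roɣaɣid]), so there is no rule changing /d/ to [t] in isolation.
The alternation reflects intervocalic voicing: voiceless stops become voiced between vowels. /t/ is underlying.

/t/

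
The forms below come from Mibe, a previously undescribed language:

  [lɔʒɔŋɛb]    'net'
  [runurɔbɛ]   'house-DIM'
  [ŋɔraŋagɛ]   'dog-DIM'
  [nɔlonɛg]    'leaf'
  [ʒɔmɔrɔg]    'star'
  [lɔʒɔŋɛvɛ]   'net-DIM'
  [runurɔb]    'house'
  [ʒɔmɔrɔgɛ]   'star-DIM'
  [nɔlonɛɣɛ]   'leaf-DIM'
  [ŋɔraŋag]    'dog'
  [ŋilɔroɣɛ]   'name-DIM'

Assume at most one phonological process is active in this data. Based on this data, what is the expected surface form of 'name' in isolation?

The stem for 'leaf' ends in [ɣ] in [nɔlonɛɣɛ] but [g] in [nɔlonɛg].
But 'dog' keeps [g] in both environments ([ŋɔraŋagɛ], [ŋɔraŋag]), so there is no rule changing /g/ to [ɣ] before the DIM suffix.
The alternation reflects word-final hardening: voiced fricatives become stops word-finally. /ɣ/ is underlying.
From [ŋilɔroɣɛ] the stem 'name' is /ŋilɔroɣ/; word-finally this yields [ŋilɔrog].

[ŋilɔrog]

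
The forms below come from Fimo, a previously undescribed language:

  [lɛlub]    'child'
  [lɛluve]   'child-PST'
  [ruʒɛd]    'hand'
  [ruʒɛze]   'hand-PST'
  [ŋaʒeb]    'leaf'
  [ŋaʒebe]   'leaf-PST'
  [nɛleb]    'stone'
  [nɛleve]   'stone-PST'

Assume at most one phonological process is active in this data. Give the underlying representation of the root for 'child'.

'child' shows [b] ~ [v] at the end of the stem ([lɛlub] vs [lɛluve]).
Compare 'leaf', with invariant [b] in [ŋaʒeb] and [ŋaʒebe]: an analysis with underlying /b/ and a rule producing [v] before the PST suffix would wrongly predict alternation here too.
The underlying segment must be /v/; voiced fricatives become stops word-finally, yielding [b] there.
Hence 'child' is /lɛluv/ underlyingly.

/lɛluv/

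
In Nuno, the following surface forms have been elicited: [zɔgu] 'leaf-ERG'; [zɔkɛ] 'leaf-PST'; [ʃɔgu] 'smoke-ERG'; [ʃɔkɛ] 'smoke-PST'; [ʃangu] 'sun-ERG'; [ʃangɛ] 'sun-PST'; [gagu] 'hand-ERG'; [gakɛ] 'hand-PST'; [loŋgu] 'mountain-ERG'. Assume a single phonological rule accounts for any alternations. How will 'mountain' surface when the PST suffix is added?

[loŋgɛ]

The PST morpheme has two allomorphs, [-gɛ] and [-kɛ].
The ERG suffix, which begins with [g], is invariant after every stem; so [g] is not altered by any rule here.
So the underlying form is /-kɛ/, and voiceless stops become voiced after a nasal.
After 'mountain', which ends in a nasal, the suffix surfaces as [-gɛ], giving [loŋgɛ].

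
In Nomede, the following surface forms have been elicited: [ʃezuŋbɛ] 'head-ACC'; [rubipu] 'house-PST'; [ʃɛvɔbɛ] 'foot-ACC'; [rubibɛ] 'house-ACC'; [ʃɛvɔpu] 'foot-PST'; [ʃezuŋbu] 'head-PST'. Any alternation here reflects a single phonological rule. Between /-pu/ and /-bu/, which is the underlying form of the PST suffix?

/-pu/

The PST morpheme has two allomorphs, [-bu] and [-pu].
The ACC suffix, which begins with [b], is invariant after every stem; so [b] is not altered by any rule here.
So the underlying form is /-pu/, and voiceless stops become voiced after a nasal.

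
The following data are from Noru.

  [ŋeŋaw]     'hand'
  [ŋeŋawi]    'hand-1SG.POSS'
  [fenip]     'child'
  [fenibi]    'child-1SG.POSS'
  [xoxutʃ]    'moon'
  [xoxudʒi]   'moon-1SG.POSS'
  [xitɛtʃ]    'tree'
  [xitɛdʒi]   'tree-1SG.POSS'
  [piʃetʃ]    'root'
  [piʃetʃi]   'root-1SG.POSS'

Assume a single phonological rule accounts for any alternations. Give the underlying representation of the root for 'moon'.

/xoxudʒ/

The root 'moon' surfaces as [xoxutʃ] and [xoxudʒi], with a stem-final [tʃ] ~ [dʒ] alternation.
But 'root' keeps [tʃ] in both environments ([piʃetʃ], [piʃetʃi]), so there is no rule changing /tʃ/ to [dʒ] before the 1SG.POSS suffix.
So /dʒ/ is underlying, and a rule of word-final obstruent devoicing — voiced obstruents become voiceless word-finally — gives [tʃ].
Hence 'moon' is /xoxudʒ/ underlyingly.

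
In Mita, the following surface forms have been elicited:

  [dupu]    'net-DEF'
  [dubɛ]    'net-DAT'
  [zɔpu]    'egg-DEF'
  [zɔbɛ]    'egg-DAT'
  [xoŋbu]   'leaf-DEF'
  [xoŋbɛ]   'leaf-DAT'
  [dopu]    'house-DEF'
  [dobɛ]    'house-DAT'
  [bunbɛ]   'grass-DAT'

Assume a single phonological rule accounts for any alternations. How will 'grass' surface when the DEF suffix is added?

The DEF suffix surfaces as [-bu] and [-pu], depending on the final segment of the stem.
By contrast the DAT suffix keeps its initial [b] throughout — that segment must be underlying.
So the underlying form is /-pu/, and voiceless stops become voiced after a nasal.
After 'grass', which ends in a nasal, the suffix surfaces as [-bu], giving [bunbu].

[bunbu]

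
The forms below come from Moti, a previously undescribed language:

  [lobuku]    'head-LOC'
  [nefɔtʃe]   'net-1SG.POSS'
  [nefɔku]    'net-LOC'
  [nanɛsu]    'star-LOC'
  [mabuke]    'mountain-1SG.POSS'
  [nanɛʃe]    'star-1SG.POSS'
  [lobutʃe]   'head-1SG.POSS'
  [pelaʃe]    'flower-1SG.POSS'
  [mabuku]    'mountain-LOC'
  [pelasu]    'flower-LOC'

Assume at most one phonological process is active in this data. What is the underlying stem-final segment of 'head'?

The root 'head' surfaces as [lobutʃe] and [lobuku], with a stem-final [tʃ] ~ [k] alternation.
Compare 'mountain', with invariant [k] in [mabuke] and [mabuku]: an analysis with underlying /k/ and a rule producing [tʃ] before the 1SG.POSS suffix would wrongly predict alternation here too.
The underlying segment must be /tʃ/; palato-alveolar /tʃ/ and /ʃ/ become [k] and [s] when no front vowel follows, yielding [k] there.

/tʃ/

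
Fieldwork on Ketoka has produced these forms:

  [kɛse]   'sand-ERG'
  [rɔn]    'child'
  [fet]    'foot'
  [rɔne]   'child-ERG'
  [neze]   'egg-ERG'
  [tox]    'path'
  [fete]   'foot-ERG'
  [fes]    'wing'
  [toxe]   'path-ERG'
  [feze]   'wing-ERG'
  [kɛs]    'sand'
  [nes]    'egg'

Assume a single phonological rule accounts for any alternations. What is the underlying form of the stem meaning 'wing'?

'wing' shows [z] ~ [s] at the end of the stem ([feze] vs [fes]).
If /s/ were underlying and a rule turned it into [z] before the ERG suffix, 'sand' would also alternate; but it has [s] in both [kɛse] and [kɛs].
The alternation reflects word-final obstruent devoicing: voiced obstruents become voiceless word-finally. /z/ is underlying.
So 'wing' = /fez/.

/fez/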